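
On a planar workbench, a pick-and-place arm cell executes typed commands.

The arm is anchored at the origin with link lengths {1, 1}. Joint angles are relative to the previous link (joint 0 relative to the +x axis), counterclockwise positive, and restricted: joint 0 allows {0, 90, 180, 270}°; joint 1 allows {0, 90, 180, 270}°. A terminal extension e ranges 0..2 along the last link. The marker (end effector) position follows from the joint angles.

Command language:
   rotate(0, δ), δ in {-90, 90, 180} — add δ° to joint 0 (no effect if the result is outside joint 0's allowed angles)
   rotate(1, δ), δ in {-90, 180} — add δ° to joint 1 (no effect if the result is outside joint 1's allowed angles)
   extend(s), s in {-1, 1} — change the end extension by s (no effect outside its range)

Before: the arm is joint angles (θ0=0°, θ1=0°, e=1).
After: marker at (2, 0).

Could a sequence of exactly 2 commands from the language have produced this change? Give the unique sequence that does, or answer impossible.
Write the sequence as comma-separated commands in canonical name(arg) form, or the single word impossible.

extend(-1), extend(-1)

initial: joint angles (θ0=0°, θ1=0°, e=1)
t=1 extend(-1) ⇒ joint angles (θ0=0°, θ1=0°, e=0)
t=2 extend(-1) ⇒ joint angles (θ0=0°, θ1=0°, e=0)
no rival 2-sequence matches.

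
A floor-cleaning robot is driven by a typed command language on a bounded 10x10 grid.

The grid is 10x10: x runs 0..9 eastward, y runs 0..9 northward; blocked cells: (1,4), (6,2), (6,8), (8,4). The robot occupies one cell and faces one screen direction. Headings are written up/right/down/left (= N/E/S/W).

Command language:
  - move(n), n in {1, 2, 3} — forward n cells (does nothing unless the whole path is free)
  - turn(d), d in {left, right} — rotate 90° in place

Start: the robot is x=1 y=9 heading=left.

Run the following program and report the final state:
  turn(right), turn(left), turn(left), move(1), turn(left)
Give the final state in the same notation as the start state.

start: x=1 y=9 heading=left
t=1 turn(right) ⇒ x=1 y=9 heading=up
t=2 turn(left) ⇒ x=1 y=9 heading=left
t=3 turn(left) ⇒ x=1 y=9 heading=down
t=4 move(1) ⇒ x=1 y=8 heading=down
t=5 turn(left) ⇒ x=1 y=8 heading=right

x=1 y=8 heading=right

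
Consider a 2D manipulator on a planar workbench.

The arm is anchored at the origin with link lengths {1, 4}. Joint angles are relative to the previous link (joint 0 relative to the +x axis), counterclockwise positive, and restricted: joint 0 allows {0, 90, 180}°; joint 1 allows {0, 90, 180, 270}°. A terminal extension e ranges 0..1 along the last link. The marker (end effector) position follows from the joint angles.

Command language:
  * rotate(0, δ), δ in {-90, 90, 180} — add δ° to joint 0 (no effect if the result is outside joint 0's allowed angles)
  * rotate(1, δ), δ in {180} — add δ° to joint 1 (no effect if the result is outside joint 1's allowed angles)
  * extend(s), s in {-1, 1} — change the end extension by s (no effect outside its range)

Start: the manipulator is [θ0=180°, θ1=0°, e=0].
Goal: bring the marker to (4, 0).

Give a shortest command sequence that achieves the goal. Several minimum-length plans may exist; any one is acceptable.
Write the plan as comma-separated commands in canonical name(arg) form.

from: [θ0=180°, θ1=0°, e=0]
1. extend(1) → [θ0=180°, θ1=0°, e=1]
2. rotate(1, 180) → [θ0=180°, θ1=180°, e=1]
minimal: 2 command(s), checked below 2.

extend(1), rotate(1, 180)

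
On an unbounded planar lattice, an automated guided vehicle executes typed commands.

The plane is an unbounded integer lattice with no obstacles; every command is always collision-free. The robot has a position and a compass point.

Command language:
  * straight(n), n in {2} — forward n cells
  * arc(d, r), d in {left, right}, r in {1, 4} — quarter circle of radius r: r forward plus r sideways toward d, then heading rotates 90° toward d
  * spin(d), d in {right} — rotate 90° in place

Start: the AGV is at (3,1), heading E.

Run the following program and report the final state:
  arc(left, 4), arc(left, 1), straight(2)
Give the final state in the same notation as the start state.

start: at (3,1), heading E
1. arc(left, 4) → at (7,5), heading N
2. arc(left, 1) → at (6,6), heading W
3. straight(2) → at (4,6), heading W

at (4,6), heading W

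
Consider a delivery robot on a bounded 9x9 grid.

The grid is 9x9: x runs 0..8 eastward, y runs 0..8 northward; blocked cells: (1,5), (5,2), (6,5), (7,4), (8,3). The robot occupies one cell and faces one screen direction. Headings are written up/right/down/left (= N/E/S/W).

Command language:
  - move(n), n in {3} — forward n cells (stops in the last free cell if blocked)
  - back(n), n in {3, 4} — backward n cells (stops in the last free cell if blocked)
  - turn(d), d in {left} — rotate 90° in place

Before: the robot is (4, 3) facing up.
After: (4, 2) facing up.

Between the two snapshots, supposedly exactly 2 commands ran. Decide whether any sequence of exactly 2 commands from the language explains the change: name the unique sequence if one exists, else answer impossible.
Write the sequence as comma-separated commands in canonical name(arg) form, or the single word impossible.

key: heading stays N — no command in the sequence turns
begin: (4, 3) facing up
[1] after move(3): (4, 6) facing up
[2] after back(4): (4, 2) facing up
uniquely the one of 16 2-step routes that fits.

move(3), back(4)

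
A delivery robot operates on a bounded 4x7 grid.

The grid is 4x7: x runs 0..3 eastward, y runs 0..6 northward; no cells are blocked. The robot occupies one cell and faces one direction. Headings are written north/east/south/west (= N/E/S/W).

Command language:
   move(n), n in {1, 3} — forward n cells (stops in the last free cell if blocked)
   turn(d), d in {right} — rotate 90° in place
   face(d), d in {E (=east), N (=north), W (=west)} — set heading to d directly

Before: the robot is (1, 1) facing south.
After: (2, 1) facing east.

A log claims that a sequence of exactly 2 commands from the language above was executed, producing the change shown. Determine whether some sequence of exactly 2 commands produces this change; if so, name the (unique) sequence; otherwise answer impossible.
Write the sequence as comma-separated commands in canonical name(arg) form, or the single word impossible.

face(E), move(1)

key: order matters: swapping face(E) and move(1) lands elsewhere
begin: (1, 1) facing south
step 1 (face(E)): (1, 1) facing east
step 2 (move(1)): (2, 1) facing east
no other 2-command option fits: unique.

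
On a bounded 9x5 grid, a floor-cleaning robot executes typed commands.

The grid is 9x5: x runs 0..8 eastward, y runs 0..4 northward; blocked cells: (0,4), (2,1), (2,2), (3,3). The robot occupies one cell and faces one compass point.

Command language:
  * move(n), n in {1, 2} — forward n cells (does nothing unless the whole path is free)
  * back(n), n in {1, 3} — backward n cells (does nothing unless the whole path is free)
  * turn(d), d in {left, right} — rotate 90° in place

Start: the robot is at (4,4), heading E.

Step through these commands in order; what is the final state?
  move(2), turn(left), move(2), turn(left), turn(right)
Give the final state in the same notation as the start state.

at (6,4), heading N

t0: at (4,4), heading E
step 1 (move(2)): at (6,4), heading E
step 2 (turn(left)): at (6,4), heading N
step 3 (move(2)): at (6,4), heading N
step 4 (turn(left)): at (6,4), heading W
step 5 (turn(right)): at (6,4), heading N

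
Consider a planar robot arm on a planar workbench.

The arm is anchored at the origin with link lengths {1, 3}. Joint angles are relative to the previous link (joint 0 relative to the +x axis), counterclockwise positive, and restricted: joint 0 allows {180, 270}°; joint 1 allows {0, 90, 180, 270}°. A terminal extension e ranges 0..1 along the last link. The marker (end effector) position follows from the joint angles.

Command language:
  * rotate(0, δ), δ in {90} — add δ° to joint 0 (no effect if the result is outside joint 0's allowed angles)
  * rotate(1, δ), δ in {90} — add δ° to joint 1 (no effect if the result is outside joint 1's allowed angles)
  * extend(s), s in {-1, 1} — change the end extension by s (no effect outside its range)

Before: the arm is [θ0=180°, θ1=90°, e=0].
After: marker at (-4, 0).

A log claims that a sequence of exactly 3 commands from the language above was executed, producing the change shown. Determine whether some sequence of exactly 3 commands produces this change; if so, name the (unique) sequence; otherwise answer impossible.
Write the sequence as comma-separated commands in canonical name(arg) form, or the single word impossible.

initial: [θ0=180°, θ1=90°, e=0]
1. rotate(1, 90) → [θ0=180°, θ1=180°, e=0]
2. rotate(1, 90) → [θ0=180°, θ1=270°, e=0]
3. rotate(1, 90) → [θ0=180°, θ1=0°, e=0]
no rival 3-sequence matches.

rotate(1, 90), rotate(1, 90), rotate(1, 90)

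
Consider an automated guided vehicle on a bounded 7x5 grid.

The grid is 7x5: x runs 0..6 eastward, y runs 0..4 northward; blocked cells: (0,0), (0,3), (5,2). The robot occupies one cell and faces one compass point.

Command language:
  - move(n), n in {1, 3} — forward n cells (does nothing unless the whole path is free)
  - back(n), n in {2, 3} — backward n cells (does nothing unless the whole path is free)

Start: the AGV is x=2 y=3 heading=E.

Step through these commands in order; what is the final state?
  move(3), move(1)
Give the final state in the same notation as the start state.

t0: x=2 y=3 heading=E
t=1 move(3) ⇒ x=5 y=3 heading=E
t=2 move(1) ⇒ x=6 y=3 heading=E

x=6 y=3 heading=E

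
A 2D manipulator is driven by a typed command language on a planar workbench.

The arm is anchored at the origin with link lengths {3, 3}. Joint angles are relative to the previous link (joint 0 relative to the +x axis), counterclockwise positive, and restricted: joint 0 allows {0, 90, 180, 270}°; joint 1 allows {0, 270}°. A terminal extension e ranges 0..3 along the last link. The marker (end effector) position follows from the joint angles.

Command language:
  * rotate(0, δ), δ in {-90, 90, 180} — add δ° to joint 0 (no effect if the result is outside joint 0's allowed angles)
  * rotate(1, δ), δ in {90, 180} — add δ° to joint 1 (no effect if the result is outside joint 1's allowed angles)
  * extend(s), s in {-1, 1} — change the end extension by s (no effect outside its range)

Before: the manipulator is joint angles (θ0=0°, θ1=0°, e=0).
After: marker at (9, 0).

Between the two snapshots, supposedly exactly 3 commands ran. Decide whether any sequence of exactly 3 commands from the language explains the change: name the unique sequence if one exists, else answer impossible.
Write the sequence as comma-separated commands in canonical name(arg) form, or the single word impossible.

t0: joint angles (θ0=0°, θ1=0°, e=0)
t=1 extend(1) ⇒ joint angles (θ0=0°, θ1=0°, e=1)
t=2 extend(1) ⇒ joint angles (θ0=0°, θ1=0°, e=2)
t=3 extend(1) ⇒ joint angles (θ0=0°, θ1=0°, e=3)
no rival 3-sequence matches.

extend(1), extend(1), extend(1)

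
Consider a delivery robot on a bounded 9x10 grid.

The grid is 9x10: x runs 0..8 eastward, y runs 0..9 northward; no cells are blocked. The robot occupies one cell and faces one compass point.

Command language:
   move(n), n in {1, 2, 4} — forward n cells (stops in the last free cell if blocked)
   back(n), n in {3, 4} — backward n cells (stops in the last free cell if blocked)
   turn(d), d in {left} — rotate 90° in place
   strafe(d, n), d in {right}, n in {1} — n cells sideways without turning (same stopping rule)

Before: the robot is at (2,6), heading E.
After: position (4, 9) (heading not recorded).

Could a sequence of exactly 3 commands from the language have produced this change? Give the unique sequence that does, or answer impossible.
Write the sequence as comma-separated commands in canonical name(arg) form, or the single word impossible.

move(2), turn(left), move(4)

key: move(4) runs into the grid edge before its full distance
initial: at (2,6), heading E
t=1 move(2) ⇒ at (4,6), heading E
t=2 turn(left) ⇒ at (4,6), heading N
t=3 move(4) ⇒ at (4,9), heading N
no rival 3-sequence matches.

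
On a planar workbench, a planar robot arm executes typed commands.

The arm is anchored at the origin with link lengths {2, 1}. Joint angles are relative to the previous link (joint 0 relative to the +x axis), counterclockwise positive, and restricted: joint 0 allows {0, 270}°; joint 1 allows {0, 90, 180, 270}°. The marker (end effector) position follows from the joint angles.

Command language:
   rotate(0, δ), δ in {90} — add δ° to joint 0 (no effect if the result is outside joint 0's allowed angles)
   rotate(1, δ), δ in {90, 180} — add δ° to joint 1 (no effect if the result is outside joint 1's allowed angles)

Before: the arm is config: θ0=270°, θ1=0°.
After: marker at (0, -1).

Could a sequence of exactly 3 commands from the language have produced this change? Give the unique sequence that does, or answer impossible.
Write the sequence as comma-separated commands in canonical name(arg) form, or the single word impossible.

from: config: θ0=270°, θ1=0°
t=1 rotate(1, 180) ⇒ config: θ0=270°, θ1=180°
t=2 rotate(1, 180) ⇒ config: θ0=270°, θ1=0°
t=3 rotate(1, 180) ⇒ config: θ0=270°, θ1=180°
all 27 alternatives checked — unique.

rotate(1, 180), rotate(1, 180), rotate(1, 180)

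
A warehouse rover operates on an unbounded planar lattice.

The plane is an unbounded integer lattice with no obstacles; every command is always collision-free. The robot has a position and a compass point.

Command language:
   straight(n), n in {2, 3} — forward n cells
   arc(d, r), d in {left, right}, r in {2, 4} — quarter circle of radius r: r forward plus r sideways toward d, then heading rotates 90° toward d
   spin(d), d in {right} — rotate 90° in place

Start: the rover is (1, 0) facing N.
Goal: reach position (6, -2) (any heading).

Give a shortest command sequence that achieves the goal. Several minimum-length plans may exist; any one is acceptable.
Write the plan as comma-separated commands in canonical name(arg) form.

t0: (1, 0) facing N
[1] after spin(right): (1, 0) facing E
[2] after straight(3): (4, 0) facing E
[3] after arc(right, 2): (6, -2) facing S
minimal: 3 command(s), checked below 3.

spin(right), straight(3), arc(right, 2)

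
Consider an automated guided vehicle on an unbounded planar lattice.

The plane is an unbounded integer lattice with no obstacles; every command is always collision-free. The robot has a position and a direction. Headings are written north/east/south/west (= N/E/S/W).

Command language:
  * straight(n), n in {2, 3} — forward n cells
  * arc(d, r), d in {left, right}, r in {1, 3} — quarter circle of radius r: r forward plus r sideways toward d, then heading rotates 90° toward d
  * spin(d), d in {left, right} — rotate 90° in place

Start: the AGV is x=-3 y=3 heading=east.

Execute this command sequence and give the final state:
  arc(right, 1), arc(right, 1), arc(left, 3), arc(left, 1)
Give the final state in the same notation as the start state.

x=-5 y=-3 heading=east

initial: x=-3 y=3 heading=east
1. arc(right, 1) → x=-2 y=2 heading=south
2. arc(right, 1) → x=-3 y=1 heading=west
3. arc(left, 3) → x=-6 y=-2 heading=south
4. arc(left, 1) → x=-5 y=-3 heading=east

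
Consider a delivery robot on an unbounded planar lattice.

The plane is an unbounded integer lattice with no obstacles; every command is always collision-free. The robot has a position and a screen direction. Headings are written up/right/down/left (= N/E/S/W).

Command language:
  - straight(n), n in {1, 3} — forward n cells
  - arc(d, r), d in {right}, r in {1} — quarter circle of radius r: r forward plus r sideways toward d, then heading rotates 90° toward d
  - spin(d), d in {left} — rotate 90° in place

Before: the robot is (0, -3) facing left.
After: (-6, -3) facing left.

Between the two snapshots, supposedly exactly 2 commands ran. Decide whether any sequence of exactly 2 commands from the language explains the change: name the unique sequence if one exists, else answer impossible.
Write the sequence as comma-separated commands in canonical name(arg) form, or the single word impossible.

key: heading stays W — no command in the sequence turns
from: (0, -3) facing left
t=1 straight(3) ⇒ (-3, -3) facing left
t=2 straight(3) ⇒ (-6, -3) facing left
no other 2-command option fits: unique.

straight(3), straight(3)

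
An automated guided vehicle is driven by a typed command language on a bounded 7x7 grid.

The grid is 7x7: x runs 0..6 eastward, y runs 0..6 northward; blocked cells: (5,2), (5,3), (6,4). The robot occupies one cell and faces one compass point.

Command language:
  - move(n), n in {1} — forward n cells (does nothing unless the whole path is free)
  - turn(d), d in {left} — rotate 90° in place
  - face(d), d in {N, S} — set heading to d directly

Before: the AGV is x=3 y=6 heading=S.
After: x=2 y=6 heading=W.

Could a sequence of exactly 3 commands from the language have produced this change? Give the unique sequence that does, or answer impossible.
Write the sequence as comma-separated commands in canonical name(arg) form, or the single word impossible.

key: position moved to (2,6) AND the heading swung to W — translation plus rotation needed
start: x=3 y=6 heading=S
[1] after face(N): x=3 y=6 heading=N
[2] after turn(left): x=3 y=6 heading=W
[3] after move(1): x=2 y=6 heading=W
uniquely the one of 64 3-step routes that fits.

face(N), turn(left), move(1)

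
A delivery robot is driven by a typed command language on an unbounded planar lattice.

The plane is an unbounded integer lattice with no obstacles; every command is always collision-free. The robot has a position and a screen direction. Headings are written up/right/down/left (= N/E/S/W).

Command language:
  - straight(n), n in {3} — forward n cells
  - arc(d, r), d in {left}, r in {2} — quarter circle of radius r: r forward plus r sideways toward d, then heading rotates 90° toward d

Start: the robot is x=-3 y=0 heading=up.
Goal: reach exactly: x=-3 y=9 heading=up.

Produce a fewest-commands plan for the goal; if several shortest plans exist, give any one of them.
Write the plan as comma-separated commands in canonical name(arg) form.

start: x=-3 y=0 heading=up
[1] after straight(3): x=-3 y=3 heading=up
[2] after straight(3): x=-3 y=6 heading=up
[3] after straight(3): x=-3 y=9 heading=up
no 2-step plan works, so 3 is optimal.

straight(3), straight(3), straight(3)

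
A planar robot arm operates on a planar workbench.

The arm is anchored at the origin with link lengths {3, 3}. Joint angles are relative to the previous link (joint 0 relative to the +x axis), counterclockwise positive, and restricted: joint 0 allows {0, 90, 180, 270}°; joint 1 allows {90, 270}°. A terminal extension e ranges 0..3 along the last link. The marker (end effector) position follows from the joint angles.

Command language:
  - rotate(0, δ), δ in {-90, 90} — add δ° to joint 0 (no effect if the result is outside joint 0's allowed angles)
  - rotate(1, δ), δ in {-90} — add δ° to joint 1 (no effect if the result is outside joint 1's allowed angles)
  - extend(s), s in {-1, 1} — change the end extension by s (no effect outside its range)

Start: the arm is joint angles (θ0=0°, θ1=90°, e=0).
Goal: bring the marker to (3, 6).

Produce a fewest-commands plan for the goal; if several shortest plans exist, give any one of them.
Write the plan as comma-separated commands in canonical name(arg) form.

extend(1), extend(1), extend(1)

begin: joint angles (θ0=0°, θ1=90°, e=0)
1. extend(1) → joint angles (θ0=0°, θ1=90°, e=1)
2. extend(1) → joint angles (θ0=0°, θ1=90°, e=2)
3. extend(1) → joint angles (θ0=0°, θ1=90°, e=3)
nothing shorter than 3 reaches the goal.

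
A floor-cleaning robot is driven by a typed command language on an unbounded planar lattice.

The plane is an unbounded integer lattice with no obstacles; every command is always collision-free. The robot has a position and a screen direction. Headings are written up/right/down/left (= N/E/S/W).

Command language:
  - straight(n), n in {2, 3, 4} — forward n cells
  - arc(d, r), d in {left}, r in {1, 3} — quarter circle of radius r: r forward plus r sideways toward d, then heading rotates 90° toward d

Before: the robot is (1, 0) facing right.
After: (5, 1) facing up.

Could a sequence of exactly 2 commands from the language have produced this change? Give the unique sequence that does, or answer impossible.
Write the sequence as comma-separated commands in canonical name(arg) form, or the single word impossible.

straight(3), arc(left, 1)

key: order matters: swapping straight(3) and arc(left, 1) lands elsewhere
from: (1, 0) facing right
t=1 straight(3) ⇒ (4, 0) facing right
t=2 arc(left, 1) ⇒ (5, 1) facing up
no rival 2-sequence matches.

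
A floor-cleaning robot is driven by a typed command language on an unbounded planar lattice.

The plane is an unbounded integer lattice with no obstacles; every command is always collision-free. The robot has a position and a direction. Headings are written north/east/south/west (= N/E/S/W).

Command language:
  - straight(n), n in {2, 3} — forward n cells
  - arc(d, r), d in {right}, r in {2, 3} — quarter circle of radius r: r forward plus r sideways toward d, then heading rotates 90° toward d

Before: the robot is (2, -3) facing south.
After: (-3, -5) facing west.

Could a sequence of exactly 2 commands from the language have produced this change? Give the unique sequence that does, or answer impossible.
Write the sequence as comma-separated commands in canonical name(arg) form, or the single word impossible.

key: running straight(3) before arc(right, 2) would end elsewhere — order is forced
initial: (2, -3) facing south
t=1 arc(right, 2) ⇒ (0, -5) facing west
t=2 straight(3) ⇒ (-3, -5) facing west
uniquely the one of 16 2-step routes that fits.

arc(right, 2), straight(3)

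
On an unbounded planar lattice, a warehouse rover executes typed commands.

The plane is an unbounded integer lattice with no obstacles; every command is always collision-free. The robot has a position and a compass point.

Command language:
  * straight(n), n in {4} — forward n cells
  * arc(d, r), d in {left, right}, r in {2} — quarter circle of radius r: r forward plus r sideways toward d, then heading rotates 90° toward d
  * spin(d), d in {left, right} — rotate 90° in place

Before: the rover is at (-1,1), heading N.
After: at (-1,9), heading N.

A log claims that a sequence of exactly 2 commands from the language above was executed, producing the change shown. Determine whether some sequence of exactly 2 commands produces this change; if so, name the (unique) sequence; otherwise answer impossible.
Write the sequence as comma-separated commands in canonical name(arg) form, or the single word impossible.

key: still facing N at the end — nothing in the sequence rotates
start: at (-1,1), heading N
step 1 (straight(4)): at (-1,5), heading N
step 2 (straight(4)): at (-1,9), heading N
uniquely the one of 25 2-step routes that fits.

straight(4), straight(4)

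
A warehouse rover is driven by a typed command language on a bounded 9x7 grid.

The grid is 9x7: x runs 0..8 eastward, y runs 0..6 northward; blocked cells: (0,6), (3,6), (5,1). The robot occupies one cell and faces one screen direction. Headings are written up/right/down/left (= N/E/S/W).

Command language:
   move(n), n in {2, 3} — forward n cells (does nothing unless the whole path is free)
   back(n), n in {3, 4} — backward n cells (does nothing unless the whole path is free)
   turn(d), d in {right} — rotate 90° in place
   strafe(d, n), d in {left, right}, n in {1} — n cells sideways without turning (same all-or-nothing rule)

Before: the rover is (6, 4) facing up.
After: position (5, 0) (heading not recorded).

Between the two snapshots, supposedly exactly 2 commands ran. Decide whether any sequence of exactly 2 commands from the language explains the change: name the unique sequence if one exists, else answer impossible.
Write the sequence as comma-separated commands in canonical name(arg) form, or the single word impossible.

back(4), strafe(left, 1)

key: running strafe(left, 1) before back(4) would end elsewhere — order is forced
t0: (6, 4) facing up
step 1 (back(4)): (6, 0) facing up
step 2 (strafe(left, 1)): (5, 0) facing up
all 49 alternatives checked — unique.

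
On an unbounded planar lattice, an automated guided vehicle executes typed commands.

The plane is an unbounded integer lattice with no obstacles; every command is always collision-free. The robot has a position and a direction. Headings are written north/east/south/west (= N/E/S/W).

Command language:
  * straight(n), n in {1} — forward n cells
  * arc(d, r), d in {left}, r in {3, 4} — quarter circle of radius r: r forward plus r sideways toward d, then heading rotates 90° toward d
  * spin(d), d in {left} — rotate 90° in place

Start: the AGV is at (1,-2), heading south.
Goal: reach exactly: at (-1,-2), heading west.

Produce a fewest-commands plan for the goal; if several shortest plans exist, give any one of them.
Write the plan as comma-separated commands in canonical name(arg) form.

arc(left, 3), spin(left), arc(left, 3), straight(1), straight(1)

begin: at (1,-2), heading south
step 1 (arc(left, 3)): at (4,-5), heading east
step 2 (spin(left)): at (4,-5), heading north
step 3 (arc(left, 3)): at (1,-2), heading west
step 4 (straight(1)): at (0,-2), heading west
step 5 (straight(1)): at (-1,-2), heading west
no 4-step plan works, so 5 is optimal.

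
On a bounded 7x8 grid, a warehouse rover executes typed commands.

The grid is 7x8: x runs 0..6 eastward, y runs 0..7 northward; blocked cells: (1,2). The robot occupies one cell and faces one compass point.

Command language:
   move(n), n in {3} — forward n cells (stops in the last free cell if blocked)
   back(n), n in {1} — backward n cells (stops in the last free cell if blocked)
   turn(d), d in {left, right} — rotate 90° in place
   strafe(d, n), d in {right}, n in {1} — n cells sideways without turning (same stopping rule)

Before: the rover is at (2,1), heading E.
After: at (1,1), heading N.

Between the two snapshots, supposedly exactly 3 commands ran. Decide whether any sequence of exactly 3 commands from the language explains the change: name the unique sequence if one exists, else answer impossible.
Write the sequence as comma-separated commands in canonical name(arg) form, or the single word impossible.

back(1), turn(left), move(3)

key: move(3) is stopped early by the blocked cell at (1,2)
from: at (2,1), heading E
step 1 (back(1)): at (1,1), heading E
step 2 (turn(left)): at (1,1), heading N
step 3 (move(3)): at (1,1), heading N
no rival 3-sequence matches.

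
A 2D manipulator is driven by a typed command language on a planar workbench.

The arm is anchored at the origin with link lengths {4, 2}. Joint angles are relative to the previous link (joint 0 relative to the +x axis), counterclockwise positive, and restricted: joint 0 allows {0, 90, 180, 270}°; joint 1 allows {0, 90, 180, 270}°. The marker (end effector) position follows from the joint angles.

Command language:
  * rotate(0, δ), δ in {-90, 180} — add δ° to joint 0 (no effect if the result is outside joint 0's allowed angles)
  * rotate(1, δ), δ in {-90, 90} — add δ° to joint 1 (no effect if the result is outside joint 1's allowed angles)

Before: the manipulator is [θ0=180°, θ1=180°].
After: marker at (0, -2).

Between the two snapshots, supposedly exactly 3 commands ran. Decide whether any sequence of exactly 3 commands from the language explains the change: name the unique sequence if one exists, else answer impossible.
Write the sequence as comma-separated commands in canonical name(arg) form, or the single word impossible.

rotate(0, -90), rotate(0, -90), rotate(0, -90)

initial: [θ0=180°, θ1=180°]
1. rotate(0, -90) → [θ0=90°, θ1=180°]
2. rotate(0, -90) → [θ0=0°, θ1=180°]
3. rotate(0, -90) → [θ0=270°, θ1=180°]
all 64 alternatives checked — unique.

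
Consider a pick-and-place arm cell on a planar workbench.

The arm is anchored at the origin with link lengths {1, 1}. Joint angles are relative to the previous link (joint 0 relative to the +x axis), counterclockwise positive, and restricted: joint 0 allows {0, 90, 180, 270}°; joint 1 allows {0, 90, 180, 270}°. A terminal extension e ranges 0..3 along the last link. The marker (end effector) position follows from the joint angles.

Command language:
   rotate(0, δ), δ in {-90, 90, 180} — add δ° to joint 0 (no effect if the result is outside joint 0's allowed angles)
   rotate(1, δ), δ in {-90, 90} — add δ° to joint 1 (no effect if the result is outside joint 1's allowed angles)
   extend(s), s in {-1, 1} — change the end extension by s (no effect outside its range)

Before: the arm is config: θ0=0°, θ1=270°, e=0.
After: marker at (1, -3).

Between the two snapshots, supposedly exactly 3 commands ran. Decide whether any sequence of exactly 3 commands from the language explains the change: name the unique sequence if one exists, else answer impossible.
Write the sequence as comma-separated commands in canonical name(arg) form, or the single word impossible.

extend(-1), extend(1), extend(1)

key: order matters: swapping extend(-1) and extend(1) lands elsewhere
from: config: θ0=0°, θ1=270°, e=0
t=1 extend(-1) ⇒ config: θ0=0°, θ1=270°, e=0
t=2 extend(1) ⇒ config: θ0=0°, θ1=270°, e=1
t=3 extend(1) ⇒ config: θ0=0°, θ1=270°, e=2
no other 3-command option fits: unique.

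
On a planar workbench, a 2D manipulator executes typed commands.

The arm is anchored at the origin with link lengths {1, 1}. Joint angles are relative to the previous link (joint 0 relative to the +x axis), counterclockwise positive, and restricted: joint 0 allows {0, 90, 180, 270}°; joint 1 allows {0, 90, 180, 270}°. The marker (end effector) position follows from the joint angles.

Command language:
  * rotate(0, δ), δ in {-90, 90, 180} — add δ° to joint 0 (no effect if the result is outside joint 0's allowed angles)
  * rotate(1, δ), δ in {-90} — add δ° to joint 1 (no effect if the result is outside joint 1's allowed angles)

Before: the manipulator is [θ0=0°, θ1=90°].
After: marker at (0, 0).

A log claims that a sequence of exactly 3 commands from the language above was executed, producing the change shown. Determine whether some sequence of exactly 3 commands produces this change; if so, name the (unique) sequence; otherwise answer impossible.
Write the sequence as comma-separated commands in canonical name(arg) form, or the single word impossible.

rotate(1, -90), rotate(1, -90), rotate(1, -90)

t0: [θ0=0°, θ1=90°]
t=1 rotate(1, -90) ⇒ [θ0=0°, θ1=0°]
t=2 rotate(1, -90) ⇒ [θ0=0°, θ1=270°]
t=3 rotate(1, -90) ⇒ [θ0=0°, θ1=180°]
uniquely the one of 64 3-step routes that fits.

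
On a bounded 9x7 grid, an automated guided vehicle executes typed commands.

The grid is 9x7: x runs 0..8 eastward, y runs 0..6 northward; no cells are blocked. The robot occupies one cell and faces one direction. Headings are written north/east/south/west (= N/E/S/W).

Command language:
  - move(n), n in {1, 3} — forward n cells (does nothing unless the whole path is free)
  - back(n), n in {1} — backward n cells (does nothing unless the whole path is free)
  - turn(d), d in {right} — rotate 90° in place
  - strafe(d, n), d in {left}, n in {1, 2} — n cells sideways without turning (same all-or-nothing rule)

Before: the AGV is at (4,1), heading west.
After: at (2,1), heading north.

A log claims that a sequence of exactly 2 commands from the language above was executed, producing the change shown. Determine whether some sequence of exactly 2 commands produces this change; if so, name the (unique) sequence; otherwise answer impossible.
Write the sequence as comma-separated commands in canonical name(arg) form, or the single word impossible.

key: order matters: swapping turn(right) and strafe(left, 2) lands elsewhere
start: at (4,1), heading west
[1] after turn(right): at (4,1), heading north
[2] after strafe(left, 2): at (2,1), heading north
all 36 alternatives checked — unique.

turn(right), strafe(left, 2)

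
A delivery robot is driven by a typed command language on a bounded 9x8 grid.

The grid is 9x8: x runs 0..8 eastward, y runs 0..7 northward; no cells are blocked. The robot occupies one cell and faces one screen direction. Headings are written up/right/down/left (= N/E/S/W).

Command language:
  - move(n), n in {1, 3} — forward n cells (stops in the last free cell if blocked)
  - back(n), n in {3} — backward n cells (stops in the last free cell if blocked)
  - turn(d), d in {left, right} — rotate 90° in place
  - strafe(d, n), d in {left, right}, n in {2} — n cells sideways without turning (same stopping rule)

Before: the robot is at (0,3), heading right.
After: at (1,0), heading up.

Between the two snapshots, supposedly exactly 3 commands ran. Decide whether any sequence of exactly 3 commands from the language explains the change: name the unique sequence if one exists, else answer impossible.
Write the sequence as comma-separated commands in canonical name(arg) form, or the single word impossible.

move(1), turn(left), back(3)

key: order matters: swapping move(1) and back(3) lands elsewhere
begin: at (0,3), heading right
t=1 move(1) ⇒ at (1,3), heading right
t=2 turn(left) ⇒ at (1,3), heading up
t=3 back(3) ⇒ at (1,0), heading up
all 343 alternatives checked — unique.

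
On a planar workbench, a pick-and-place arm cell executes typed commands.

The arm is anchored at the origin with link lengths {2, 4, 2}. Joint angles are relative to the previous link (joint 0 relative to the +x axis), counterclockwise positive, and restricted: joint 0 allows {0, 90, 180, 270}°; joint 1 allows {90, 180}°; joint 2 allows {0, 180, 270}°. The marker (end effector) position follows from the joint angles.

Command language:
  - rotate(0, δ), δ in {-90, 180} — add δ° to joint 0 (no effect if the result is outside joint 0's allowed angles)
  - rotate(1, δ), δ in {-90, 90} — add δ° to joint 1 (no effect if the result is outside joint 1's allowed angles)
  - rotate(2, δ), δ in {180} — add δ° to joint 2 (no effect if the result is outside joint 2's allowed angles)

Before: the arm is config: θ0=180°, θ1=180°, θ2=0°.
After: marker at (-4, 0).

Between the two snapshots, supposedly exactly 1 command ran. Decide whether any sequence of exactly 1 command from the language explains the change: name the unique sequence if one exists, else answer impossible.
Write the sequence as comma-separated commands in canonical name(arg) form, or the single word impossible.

begin: config: θ0=180°, θ1=180°, θ2=0°
[1] after rotate(0, 180): config: θ0=0°, θ1=180°, θ2=0°
all 5 alternatives checked — unique.

rotate(0, 180)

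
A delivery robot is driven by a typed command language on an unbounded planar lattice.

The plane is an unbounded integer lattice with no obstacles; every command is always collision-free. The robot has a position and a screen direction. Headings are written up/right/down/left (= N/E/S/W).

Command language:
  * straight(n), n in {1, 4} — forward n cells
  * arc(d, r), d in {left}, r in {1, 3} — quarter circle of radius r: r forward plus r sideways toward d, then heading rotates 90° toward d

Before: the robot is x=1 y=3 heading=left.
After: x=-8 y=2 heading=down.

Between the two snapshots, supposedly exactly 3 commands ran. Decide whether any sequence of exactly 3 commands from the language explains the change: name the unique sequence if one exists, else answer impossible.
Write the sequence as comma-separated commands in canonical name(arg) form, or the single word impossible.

straight(4), straight(4), arc(left, 1)

key: order matters: swapping straight(4) and arc(left, 1) lands elsewhere
initial: x=1 y=3 heading=left
[1] after straight(4): x=-3 y=3 heading=left
[2] after straight(4): x=-7 y=3 heading=left
[3] after arc(left, 1): x=-8 y=2 heading=down
no other 3-command option fits: unique.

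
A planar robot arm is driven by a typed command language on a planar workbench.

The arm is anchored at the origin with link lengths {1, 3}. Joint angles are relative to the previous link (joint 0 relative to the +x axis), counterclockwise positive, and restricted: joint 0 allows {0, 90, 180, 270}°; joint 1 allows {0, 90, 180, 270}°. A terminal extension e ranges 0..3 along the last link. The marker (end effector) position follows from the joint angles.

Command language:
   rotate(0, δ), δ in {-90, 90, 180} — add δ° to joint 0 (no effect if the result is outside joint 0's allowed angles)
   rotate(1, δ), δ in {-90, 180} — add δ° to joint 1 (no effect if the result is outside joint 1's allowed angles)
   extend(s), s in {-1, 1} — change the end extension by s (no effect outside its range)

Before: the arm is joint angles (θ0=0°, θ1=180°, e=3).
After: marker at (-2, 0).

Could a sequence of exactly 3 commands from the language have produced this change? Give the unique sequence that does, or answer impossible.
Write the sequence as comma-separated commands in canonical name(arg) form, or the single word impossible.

from: joint angles (θ0=0°, θ1=180°, e=3)
t=1 extend(-1) ⇒ joint angles (θ0=0°, θ1=180°, e=2)
t=2 extend(-1) ⇒ joint angles (θ0=0°, θ1=180°, e=1)
t=3 extend(-1) ⇒ joint angles (θ0=0°, θ1=180°, e=0)
no other 3-command option fits: unique.

extend(-1), extend(-1), extend(-1)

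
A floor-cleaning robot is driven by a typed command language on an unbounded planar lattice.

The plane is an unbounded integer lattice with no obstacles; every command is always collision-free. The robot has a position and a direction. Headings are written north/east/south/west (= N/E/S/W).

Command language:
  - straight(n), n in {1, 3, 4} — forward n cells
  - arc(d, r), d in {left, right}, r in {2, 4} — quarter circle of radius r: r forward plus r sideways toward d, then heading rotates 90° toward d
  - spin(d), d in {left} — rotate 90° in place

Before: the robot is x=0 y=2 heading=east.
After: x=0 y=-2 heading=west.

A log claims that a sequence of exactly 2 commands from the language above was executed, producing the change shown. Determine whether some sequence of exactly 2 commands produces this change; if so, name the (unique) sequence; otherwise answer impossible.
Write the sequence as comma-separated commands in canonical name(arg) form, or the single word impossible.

arc(right, 2), arc(right, 2)

key: position moved to (0,-2) AND the heading swung to W — translation plus rotation needed
from: x=0 y=2 heading=east
t=1 arc(right, 2) ⇒ x=2 y=0 heading=south
t=2 arc(right, 2) ⇒ x=0 y=-2 heading=west
uniquely the one of 64 2-step routes that fits.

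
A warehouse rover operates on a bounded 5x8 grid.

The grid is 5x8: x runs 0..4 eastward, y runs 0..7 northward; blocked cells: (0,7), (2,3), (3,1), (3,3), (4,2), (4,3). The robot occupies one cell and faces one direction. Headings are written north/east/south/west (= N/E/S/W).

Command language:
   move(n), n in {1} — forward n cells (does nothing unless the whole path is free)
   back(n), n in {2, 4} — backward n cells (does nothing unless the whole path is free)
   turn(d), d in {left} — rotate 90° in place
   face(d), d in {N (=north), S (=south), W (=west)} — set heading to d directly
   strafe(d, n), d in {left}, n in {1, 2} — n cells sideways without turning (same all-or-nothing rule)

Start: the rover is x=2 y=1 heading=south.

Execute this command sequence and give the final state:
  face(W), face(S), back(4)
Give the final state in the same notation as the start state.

initial: x=2 y=1 heading=south
[1] after face(W): x=2 y=1 heading=west
[2] after face(S): x=2 y=1 heading=south
[3] after back(4): x=2 y=1 heading=south

x=2 y=1 heading=south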